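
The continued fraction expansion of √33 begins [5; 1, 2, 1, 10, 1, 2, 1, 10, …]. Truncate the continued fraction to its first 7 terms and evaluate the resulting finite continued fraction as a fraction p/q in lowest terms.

Starting at the tail and folding back:
Start with 2.
1 + 1/(2/1) = 1 + 1/2 = 3/2
10 + 1/(3/2) = 10 + 2/3 = 32/3
1 + 1/(32/3) = 1 + 3/32 = 35/32
2 + 1/(35/32) = 2 + 32/35 = 102/35
1 + 1/(102/35) = 1 + 35/102 = 137/102
5 + 1/(137/102) = 5 + 102/137 = 787/137

787/137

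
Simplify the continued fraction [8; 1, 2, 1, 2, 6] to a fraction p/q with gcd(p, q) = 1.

611/70

Compute successive convergents:
a_0 = 8: 8/1
a_1 = 1: 9/1
a_2 = 2: 26/3
a_3 = 1: 35/4
a_4 = 2: 96/11
a_5 = 6: 611/70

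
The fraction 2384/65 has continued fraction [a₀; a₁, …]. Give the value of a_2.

2384 ÷ 65 → quotient 36, remainder 44
65 ÷ 44 → quotient 1, remainder 21
44 ÷ 21 → quotient 2, remainder 2

2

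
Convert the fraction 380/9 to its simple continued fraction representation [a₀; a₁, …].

[42; 4, 2]

Repeatedly divide and take the remainder:
⌊380/9⌋ = 42, remainder 2
⌊9/2⌋ = 4, remainder 1
⌊2/1⌋ = 2, remainder 0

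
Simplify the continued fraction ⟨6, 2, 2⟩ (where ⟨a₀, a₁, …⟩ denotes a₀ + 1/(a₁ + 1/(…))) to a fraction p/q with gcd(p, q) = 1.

32/5

Work from the innermost term outward:
Start with 2.
2 + 1/(2/1) = 2 + 1/2 = 5/2
6 + 1/(5/2) = 6 + 2/5 = 32/5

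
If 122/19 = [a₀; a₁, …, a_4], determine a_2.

2

⌊122/19⌋ = 6, remainder 8
⌊19/8⌋ = 2, remainder 3
⌊8/3⌋ = 2, remainder 2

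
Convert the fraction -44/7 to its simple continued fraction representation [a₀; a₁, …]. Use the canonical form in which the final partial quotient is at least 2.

[-7; 1, 2, 2]

⌊-44/7⌋ = -7, remainder 5
⌊7/5⌋ = 1, remainder 2
⌊5/2⌋ = 2, remainder 1
⌊2/1⌋ = 2, remainder 0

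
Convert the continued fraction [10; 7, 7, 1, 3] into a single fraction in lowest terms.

2241/221

Use the convergent recurrence hₖ = aₖ·hₖ₋₁ + hₖ₋₂ (and likewise for the denominators kₖ):
a_0 = 10: 10/1
a_1 = 7: 71/7
a_2 = 7: 507/50
a_3 = 1: 578/57
a_4 = 3: 2241/221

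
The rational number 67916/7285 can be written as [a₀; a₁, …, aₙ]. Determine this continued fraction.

⌊67916/7285⌋ = 9, remainder 2351
⌊7285/2351⌋ = 3, remainder 232
⌊2351/232⌋ = 10, remainder 31
⌊232/31⌋ = 7, remainder 15
⌊31/15⌋ = 2, remainder 1
⌊15/1⌋ = 15, remainder 0

[9; 3, 10, 7, 2, 15]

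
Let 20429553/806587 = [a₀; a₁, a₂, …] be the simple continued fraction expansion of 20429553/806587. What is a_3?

6

20429553 = 25·806587 + 264878, so a_0 = 25
806587 = 3·264878 + 11953, so a_1 = 3
264878 = 22·11953 + 1912, so a_2 = 22
11953 = 6·1912 + 481, so a_3 = 6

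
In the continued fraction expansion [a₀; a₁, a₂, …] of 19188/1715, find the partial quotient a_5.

Apply division with remainder until the remainder is 0:
19188 ÷ 1715 → quotient 11, remainder 323
1715 ÷ 323 → quotient 5, remainder 100
323 ÷ 100 → quotient 3, remainder 23
100 ÷ 23 → quotient 4, remainder 8
23 ÷ 8 → quotient 2, remainder 7
8 ÷ 7 → quotient 1, remainder 1

1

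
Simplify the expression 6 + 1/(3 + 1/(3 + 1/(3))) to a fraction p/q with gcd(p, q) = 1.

208/33

Work from the innermost term outward:
Start with 3.
3 + 1/(3/1) = 3 + 1/3 = 10/3
3 + 1/(10/3) = 3 + 3/10 = 33/10
6 + 1/(33/10) = 6 + 10/33 = 208/33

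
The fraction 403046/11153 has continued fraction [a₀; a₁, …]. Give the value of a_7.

⌊403046/11153⌋ = 36, remainder 1538
⌊11153/1538⌋ = 7, remainder 387
⌊1538/387⌋ = 3, remainder 377
⌊387/377⌋ = 1, remainder 10
⌊377/10⌋ = 37, remainder 7
⌊10/7⌋ = 1, remainder 3
⌊7/3⌋ = 2, remainder 1
⌊3/1⌋ = 3, remainder 0

3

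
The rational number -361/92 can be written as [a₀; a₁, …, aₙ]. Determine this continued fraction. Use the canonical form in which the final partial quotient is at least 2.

-361 ÷ 92 → quotient -4, remainder 7
92 ÷ 7 → quotient 13, remainder 1
7 ÷ 1 → quotient 7, remainder 0

[-4; 13, 7]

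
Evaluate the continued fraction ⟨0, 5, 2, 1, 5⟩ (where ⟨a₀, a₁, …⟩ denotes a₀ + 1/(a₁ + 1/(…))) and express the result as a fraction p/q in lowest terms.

17/91

Compute successive convergents:
a_0 = 0: 0/1
a_1 = 5: 1/5
a_2 = 2: 2/11
a_3 = 1: 3/16
a_4 = 5: 17/91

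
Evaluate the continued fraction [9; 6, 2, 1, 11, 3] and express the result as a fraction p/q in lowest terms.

6273/685

Work from the innermost term outward:
Start with 3.
11 + 1/(3/1) = 11 + 1/3 = 34/3
1 + 1/(34/3) = 1 + 3/34 = 37/34
2 + 1/(37/34) = 2 + 34/37 = 108/37
6 + 1/(108/37) = 6 + 37/108 = 685/108
9 + 1/(685/108) = 9 + 108/685 = 6273/685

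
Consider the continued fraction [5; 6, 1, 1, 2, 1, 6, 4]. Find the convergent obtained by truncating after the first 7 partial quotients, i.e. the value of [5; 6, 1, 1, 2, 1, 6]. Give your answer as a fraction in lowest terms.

1592/309

Use the convergent recurrence hₖ = aₖ·hₖ₋₁ + hₖ₋₂ (and likewise for the denominators kₖ):
a_0 = 5: 5/1
a_1 = 6: 31/6
a_2 = 1: 36/7
a_3 = 1: 67/13
a_4 = 2: 170/33
a_5 = 1: 237/46
a_6 = 6: 1592/309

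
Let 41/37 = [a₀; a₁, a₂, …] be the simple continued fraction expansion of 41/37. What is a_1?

41 ÷ 37 → quotient 1, remainder 4
37 ÷ 4 → quotient 9, remainder 1

9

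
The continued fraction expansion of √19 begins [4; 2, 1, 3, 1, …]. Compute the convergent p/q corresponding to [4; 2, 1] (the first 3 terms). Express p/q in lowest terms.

13/3

Start with 1.
2 + 1/(1/1) = 2 + 1/1 = 3/1
4 + 1/(3/1) = 4 + 1/3 = 13/3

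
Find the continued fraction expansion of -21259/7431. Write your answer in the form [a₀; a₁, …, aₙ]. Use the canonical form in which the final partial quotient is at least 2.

Run the Euclidean algorithm, recording each quotient:
⌊-21259/7431⌋ = -3, remainder 1034
⌊7431/1034⌋ = 7, remainder 193
⌊1034/193⌋ = 5, remainder 69
⌊193/69⌋ = 2, remainder 55
⌊69/55⌋ = 1, remainder 14
⌊55/14⌋ = 3, remainder 13
⌊14/13⌋ = 1, remainder 1
⌊13/1⌋ = 13, remainder 0

[-3; 7, 5, 2, 1, 3, 1, 13]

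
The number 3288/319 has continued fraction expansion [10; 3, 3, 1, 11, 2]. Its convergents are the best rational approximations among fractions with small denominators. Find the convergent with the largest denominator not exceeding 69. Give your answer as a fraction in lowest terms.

List convergents until the denominator exceeds the bound:
a_0 = 10: 10/1  (≤ bound)
a_1 = 3: 31/3  (≤ bound)
a_2 = 3: 103/10  (≤ bound)
a_3 = 1: 134/13  (≤ bound)
a_4 = 11: 1577/153  (> 69, stop)

134/13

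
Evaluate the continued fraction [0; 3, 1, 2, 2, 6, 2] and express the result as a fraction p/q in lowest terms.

a_0 = 0: 0/1
a_1 = 3: 1/3
a_2 = 1: 1/4
a_3 = 2: 3/11
a_4 = 2: 7/26
a_5 = 6: 45/167
a_6 = 2: 97/360

97/360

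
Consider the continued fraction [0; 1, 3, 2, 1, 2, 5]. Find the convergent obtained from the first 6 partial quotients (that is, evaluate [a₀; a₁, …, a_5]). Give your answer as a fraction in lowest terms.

Compute successive convergents:
a_0 = 0: 0/1
a_1 = 1: 1/1
a_2 = 3: 3/4
a_3 = 2: 7/9
a_4 = 1: 10/13
a_5 = 2: 27/35

27/35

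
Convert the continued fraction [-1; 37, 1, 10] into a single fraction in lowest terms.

-406/417

a_0 = -1: -1/1
a_1 = 37: -36/37
a_2 = 1: -37/38
a_3 = 10: -406/417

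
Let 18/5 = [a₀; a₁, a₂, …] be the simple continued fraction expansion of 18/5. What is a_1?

1

Run the Euclidean algorithm, recording each quotient:
18 ÷ 5 → quotient 3, remainder 3
5 ÷ 3 → quotient 1, remainder 2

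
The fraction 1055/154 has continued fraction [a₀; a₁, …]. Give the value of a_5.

3

1055 = 6·154 + 131, so a_0 = 6
154 = 1·131 + 23, so a_1 = 1
131 = 5·23 + 16, so a_2 = 5
23 = 1·16 + 7, so a_3 = 1
16 = 2·7 + 2, so a_4 = 2
7 = 3·2 + 1, so a_5 = 3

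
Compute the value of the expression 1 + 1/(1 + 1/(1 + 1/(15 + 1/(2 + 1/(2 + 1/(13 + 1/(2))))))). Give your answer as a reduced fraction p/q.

6701/4421

Start with 2.
13 + 1/(2/1) = 13 + 1/2 = 27/2
2 + 1/(27/2) = 2 + 2/27 = 56/27
2 + 1/(56/27) = 2 + 27/56 = 139/56
15 + 1/(139/56) = 15 + 56/139 = 2141/139
1 + 1/(2141/139) = 1 + 139/2141 = 2280/2141
1 + 1/(2280/2141) = 1 + 2141/2280 = 4421/2280
1 + 1/(4421/2280) = 1 + 2280/4421 = 6701/4421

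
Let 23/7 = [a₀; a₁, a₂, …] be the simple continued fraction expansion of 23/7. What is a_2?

23 = 3·7 + 2, so a_0 = 3
7 = 3·2 + 1, so a_1 = 3
2 = 2·1 + 0, so a_2 = 2

2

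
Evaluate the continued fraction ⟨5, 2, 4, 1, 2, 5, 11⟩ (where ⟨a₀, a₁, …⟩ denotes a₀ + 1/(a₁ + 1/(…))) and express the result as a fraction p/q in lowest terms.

a_0 = 5: 5/1
a_1 = 2: 11/2
a_2 = 4: 49/9
a_3 = 1: 60/11
a_4 = 2: 169/31
a_5 = 5: 905/166
a_6 = 11: 10124/1857

10124/1857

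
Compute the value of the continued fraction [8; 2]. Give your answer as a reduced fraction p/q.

Compute successive convergents:
a_0 = 8: 8/1
a_1 = 2: 17/2

17/2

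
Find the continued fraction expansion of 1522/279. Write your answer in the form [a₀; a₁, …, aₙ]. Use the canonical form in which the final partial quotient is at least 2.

Repeatedly divide and take the remainder:
1522 ÷ 279 → quotient 5, remainder 127
279 ÷ 127 → quotient 2, remainder 25
127 ÷ 25 → quotient 5, remainder 2
25 ÷ 2 → quotient 12, remainder 1
2 ÷ 1 → quotient 2, remainder 0

[5; 2, 5, 12, 2]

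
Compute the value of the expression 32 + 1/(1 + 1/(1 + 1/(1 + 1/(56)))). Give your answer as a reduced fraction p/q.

5553/170

Start with 56.
1 + 1/(56/1) = 1 + 1/56 = 57/56
1 + 1/(57/56) = 1 + 56/57 = 113/57
1 + 1/(113/57) = 1 + 57/113 = 170/113
32 + 1/(170/113) = 32 + 113/170 = 5553/170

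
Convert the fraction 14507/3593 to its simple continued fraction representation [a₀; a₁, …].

Apply division with remainder until the remainder is 0:
14507 ÷ 3593 → quotient 4, remainder 135
3593 ÷ 135 → quotient 26, remainder 83
135 ÷ 83 → quotient 1, remainder 52
83 ÷ 52 → quotient 1, remainder 31
52 ÷ 31 → quotient 1, remainder 21
31 ÷ 21 → quotient 1, remainder 10
21 ÷ 10 → quotient 2, remainder 1
10 ÷ 1 → quotient 10, remainder 0

[4; 26, 1, 1, 1, 1, 2, 10]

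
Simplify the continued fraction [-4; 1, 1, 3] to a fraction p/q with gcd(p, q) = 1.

a_0 = -4: -4/1
a_1 = 1: -3/1
a_2 = 1: -7/2
a_3 = 3: -24/7

-24/7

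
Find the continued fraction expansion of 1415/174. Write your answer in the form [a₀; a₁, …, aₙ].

⌊1415/174⌋ = 8, remainder 23
⌊174/23⌋ = 7, remainder 13
⌊23/13⌋ = 1, remainder 10
⌊13/10⌋ = 1, remainder 3
⌊10/3⌋ = 3, remainder 1
⌊3/1⌋ = 3, remainder 0

[8; 7, 1, 1, 3, 3]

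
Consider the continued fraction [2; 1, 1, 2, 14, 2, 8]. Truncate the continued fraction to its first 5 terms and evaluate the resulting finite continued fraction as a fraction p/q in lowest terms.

Compute successive convergents:
a_0 = 2: 2/1
a_1 = 1: 3/1
a_2 = 1: 5/2
a_3 = 2: 13/5
a_4 = 14: 187/72

187/72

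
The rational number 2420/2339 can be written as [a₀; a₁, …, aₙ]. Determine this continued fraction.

2420 ÷ 2339 → quotient 1, remainder 81
2339 ÷ 81 → quotient 28, remainder 71
81 ÷ 71 → quotient 1, remainder 10
71 ÷ 10 → quotient 7, remainder 1
10 ÷ 1 → quotient 10, remainder 0

[1; 28, 1, 7, 10]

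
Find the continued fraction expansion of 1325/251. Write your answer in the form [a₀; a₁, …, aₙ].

[5; 3, 1, 1, 2, 2, 2, 2]

Repeatedly divide and take the remainder:
1325 = 5·251 + 70, so a_0 = 5
251 = 3·70 + 41, so a_1 = 3
70 = 1·41 + 29, so a_2 = 1
41 = 1·29 + 12, so a_3 = 1
29 = 2·12 + 5, so a_4 = 2
12 = 2·5 + 2, so a_5 = 2
5 = 2·2 + 1, so a_6 = 2
2 = 2·1 + 0, so a_7 = 2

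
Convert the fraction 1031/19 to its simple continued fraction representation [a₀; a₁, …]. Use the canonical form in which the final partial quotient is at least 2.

Repeatedly divide and take the remainder:
⌊1031/19⌋ = 54, remainder 5
⌊19/5⌋ = 3, remainder 4
⌊5/4⌋ = 1, remainder 1
⌊4/1⌋ = 4, remainder 0

[54; 3, 1, 4]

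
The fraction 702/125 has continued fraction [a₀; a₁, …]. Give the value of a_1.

Run the Euclidean algorithm, recording each quotient:
702 ÷ 125 → quotient 5, remainder 77
125 ÷ 77 → quotient 1, remainder 48

1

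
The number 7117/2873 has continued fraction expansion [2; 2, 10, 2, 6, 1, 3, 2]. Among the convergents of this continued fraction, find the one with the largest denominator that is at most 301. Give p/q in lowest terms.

706/285

a_0 = 2: 2/1  (≤ bound)
a_1 = 2: 5/2  (≤ bound)
a_2 = 10: 52/21  (≤ bound)
a_3 = 2: 109/44  (≤ bound)
a_4 = 6: 706/285  (≤ bound)
a_5 = 1: 815/329  (> 301, stop)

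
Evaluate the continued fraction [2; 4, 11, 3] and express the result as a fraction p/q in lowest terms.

312/139

Start with 3.
11 + 1/(3/1) = 11 + 1/3 = 34/3
4 + 1/(34/3) = 4 + 3/34 = 139/34
2 + 1/(139/34) = 2 + 34/139 = 312/139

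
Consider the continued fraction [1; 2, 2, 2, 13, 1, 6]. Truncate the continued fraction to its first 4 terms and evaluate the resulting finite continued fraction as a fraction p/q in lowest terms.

17/12

Start with 2.
2 + 1/(2/1) = 2 + 1/2 = 5/2
2 + 1/(5/2) = 2 + 2/5 = 12/5
1 + 1/(12/5) = 1 + 5/12 = 17/12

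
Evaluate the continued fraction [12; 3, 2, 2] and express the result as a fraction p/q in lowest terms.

209/17

a_0 = 12: 12/1
a_1 = 3: 37/3
a_2 = 2: 86/7
a_3 = 2: 209/17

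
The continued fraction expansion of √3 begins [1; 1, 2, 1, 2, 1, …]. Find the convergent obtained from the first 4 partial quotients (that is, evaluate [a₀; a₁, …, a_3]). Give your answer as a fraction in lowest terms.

7/4

Compute successive convergents:
a_0 = 1: 1/1
a_1 = 1: 2/1
a_2 = 2: 5/3
a_3 = 1: 7/4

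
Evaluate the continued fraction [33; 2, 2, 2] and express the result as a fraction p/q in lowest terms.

Start with 2.
2 + 1/(2/1) = 2 + 1/2 = 5/2
2 + 1/(5/2) = 2 + 2/5 = 12/5
33 + 1/(12/5) = 33 + 5/12 = 401/12

401/12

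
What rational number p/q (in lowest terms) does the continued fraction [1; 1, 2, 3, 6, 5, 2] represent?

Collapse the nested fraction from the inside out:
Start with 2.
5 + 1/(2/1) = 5 + 1/2 = 11/2
6 + 1/(11/2) = 6 + 2/11 = 68/11
3 + 1/(68/11) = 3 + 11/68 = 215/68
2 + 1/(215/68) = 2 + 68/215 = 498/215
1 + 1/(498/215) = 1 + 215/498 = 713/498
1 + 1/(713/498) = 1 + 498/713 = 1211/713

1211/713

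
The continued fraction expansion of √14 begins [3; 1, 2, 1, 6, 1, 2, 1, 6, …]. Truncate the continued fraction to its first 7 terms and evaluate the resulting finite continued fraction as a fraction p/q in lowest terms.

Start with 2.
1 + 1/(2/1) = 1 + 1/2 = 3/2
6 + 1/(3/2) = 6 + 2/3 = 20/3
1 + 1/(20/3) = 1 + 3/20 = 23/20
2 + 1/(23/20) = 2 + 20/23 = 66/23
1 + 1/(66/23) = 1 + 23/66 = 89/66
3 + 1/(89/66) = 3 + 66/89 = 333/89

333/89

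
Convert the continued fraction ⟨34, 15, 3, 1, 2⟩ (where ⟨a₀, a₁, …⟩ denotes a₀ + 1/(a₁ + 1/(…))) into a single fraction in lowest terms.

Use the convergent recurrence hₖ = aₖ·hₖ₋₁ + hₖ₋₂ (and likewise for the denominators kₖ):
a_0 = 34: 34/1
a_1 = 15: 511/15
a_2 = 3: 1567/46
a_3 = 1: 2078/61
a_4 = 2: 5723/168

5723/168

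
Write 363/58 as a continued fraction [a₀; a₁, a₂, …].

[6; 3, 1, 6, 2]

363 = 6·58 + 15, so a_0 = 6
58 = 3·15 + 13, so a_1 = 3
15 = 1·13 + 2, so a_2 = 1
13 = 6·2 + 1, so a_3 = 6
2 = 2·1 + 0, so a_4 = 2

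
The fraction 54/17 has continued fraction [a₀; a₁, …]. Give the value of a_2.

Repeatedly divide and take the remainder:
54 ÷ 17 → quotient 3, remainder 3
17 ÷ 3 → quotient 5, remainder 2
3 ÷ 2 → quotient 1, remainder 1

1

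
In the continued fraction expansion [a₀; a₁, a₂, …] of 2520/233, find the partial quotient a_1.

⌊2520/233⌋ = 10, remainder 190
⌊233/190⌋ = 1, remainder 43

1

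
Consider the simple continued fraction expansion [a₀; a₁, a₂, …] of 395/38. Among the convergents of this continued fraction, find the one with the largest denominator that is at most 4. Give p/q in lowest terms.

a_0 = 10: 10/1  (≤ bound)
a_1 = 2: 21/2  (≤ bound)
a_2 = 1: 31/3  (≤ bound)
a_3 = 1: 52/5  (> 4, stop)

31/3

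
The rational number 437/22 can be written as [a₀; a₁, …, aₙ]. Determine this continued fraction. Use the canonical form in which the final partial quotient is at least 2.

⌊437/22⌋ = 19, remainder 19
⌊22/19⌋ = 1, remainder 3
⌊19/3⌋ = 6, remainder 1
⌊3/1⌋ = 3, remainder 0

[19; 1, 6, 3]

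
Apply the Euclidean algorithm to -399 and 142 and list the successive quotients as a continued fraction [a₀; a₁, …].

[-3; 5, 3, 1, 6]

Apply division with remainder until the remainder is 0:
⌊-399/142⌋ = -3, remainder 27
⌊142/27⌋ = 5, remainder 7
⌊27/7⌋ = 3, remainder 6
⌊7/6⌋ = 1, remainder 1
⌊6/1⌋ = 6, remainder 0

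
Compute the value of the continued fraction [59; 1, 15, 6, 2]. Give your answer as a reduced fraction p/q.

Start with 2.
6 + 1/(2/1) = 6 + 1/2 = 13/2
15 + 1/(13/2) = 15 + 2/13 = 197/13
1 + 1/(197/13) = 1 + 13/197 = 210/197
59 + 1/(210/197) = 59 + 197/210 = 12587/210

12587/210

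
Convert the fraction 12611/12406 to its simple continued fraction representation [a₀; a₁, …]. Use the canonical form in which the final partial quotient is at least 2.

[1; 60, 1, 1, 14, 7]

Run the Euclidean algorithm, recording each quotient:
12611 ÷ 12406 → quotient 1, remainder 205
12406 ÷ 205 → quotient 60, remainder 106
205 ÷ 106 → quotient 1, remainder 99
106 ÷ 99 → quotient 1, remainder 7
99 ÷ 7 → quotient 14, remainder 1
7 ÷ 1 → quotient 7, remainder 0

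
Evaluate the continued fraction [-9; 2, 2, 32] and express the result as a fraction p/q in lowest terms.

-1393/162

Start with 32.
2 + 1/(32/1) = 2 + 1/32 = 65/32
2 + 1/(65/32) = 2 + 32/65 = 162/65
-9 + 1/(162/65) = -9 + 65/162 = -1393/162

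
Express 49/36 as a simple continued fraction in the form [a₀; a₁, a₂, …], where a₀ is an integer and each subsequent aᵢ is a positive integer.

49 = 1·36 + 13, so a_0 = 1
36 = 2·13 + 10, so a_1 = 2
13 = 1·10 + 3, so a_2 = 1
10 = 3·3 + 1, so a_3 = 3
3 = 3·1 + 0, so a_4 = 3

[1; 2, 1, 3, 3]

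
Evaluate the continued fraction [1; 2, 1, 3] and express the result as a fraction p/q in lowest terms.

a_0 = 1: 1/1
a_1 = 2: 3/2
a_2 = 1: 4/3
a_3 = 3: 15/11

15/11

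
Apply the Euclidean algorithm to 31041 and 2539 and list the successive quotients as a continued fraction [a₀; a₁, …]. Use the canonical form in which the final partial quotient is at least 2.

Repeatedly divide and take the remainder:
⌊31041/2539⌋ = 12, remainder 573
⌊2539/573⌋ = 4, remainder 247
⌊573/247⌋ = 2, remainder 79
⌊247/79⌋ = 3, remainder 10
⌊79/10⌋ = 7, remainder 9
⌊10/9⌋ = 1, remainder 1
⌊9/1⌋ = 9, remainder 0

[12; 4, 2, 3, 7, 1, 9]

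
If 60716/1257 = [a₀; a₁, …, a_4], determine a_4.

29

Run the Euclidean algorithm, recording each quotient:
60716 = 48·1257 + 380, so a_0 = 48
1257 = 3·380 + 117, so a_1 = 3
380 = 3·117 + 29, so a_2 = 3
117 = 4·29 + 1, so a_3 = 4
29 = 29·1 + 0, so a_4 = 29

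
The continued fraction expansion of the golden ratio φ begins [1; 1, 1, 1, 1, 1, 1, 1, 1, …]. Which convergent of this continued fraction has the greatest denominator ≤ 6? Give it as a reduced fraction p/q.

List convergents until the denominator exceeds the bound:
a_0 = 1: 1/1  (≤ bound)
a_1 = 1: 2/1  (≤ bound)
a_2 = 1: 3/2  (≤ bound)
a_3 = 1: 5/3  (≤ bound)
a_4 = 1: 8/5  (≤ bound)
a_5 = 1: 13/8  (> 6, stop)

8/5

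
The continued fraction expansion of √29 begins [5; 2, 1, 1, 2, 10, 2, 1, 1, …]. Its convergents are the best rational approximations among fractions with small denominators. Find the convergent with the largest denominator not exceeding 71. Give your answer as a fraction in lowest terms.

a_0 = 5: 5/1  (≤ bound)
a_1 = 2: 11/2  (≤ bound)
a_2 = 1: 16/3  (≤ bound)
a_3 = 1: 27/5  (≤ bound)
a_4 = 2: 70/13  (≤ bound)
a_5 = 10: 727/135  (> 71, stop)

70/13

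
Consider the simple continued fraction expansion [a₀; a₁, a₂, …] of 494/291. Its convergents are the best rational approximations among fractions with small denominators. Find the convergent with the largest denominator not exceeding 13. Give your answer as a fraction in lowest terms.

17/10

a_0 = 1: 1/1  (≤ bound)
a_1 = 1: 2/1  (≤ bound)
a_2 = 2: 5/3  (≤ bound)
a_3 = 3: 17/10  (≤ bound)
a_4 = 3: 56/33  (> 13, stop)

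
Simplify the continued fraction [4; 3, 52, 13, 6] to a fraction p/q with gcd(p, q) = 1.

a_0 = 4: 4/1
a_1 = 3: 13/3
a_2 = 52: 680/157
a_3 = 13: 8853/2044
a_4 = 6: 53798/12421

53798/12421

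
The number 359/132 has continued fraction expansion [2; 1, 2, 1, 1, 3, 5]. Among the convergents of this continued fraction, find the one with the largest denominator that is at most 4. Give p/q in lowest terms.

11/4

List convergents until the denominator exceeds the bound:
a_0 = 2: 2/1  (≤ bound)
a_1 = 1: 3/1  (≤ bound)
a_2 = 2: 8/3  (≤ bound)
a_3 = 1: 11/4  (≤ bound)
a_4 = 1: 19/7  (> 4, stop)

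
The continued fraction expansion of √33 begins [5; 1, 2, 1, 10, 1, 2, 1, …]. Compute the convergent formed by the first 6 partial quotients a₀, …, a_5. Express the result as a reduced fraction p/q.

270/47

a_0 = 5: 5/1
a_1 = 1: 6/1
a_2 = 2: 17/3
a_3 = 1: 23/4
a_4 = 10: 247/43
a_5 = 1: 270/47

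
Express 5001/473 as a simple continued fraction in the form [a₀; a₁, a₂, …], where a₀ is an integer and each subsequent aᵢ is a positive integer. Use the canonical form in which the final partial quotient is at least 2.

Apply division with remainder until the remainder is 0:
5001 ÷ 473 → quotient 10, remainder 271
473 ÷ 271 → quotient 1, remainder 202
271 ÷ 202 → quotient 1, remainder 69
202 ÷ 69 → quotient 2, remainder 64
69 ÷ 64 → quotient 1, remainder 5
64 ÷ 5 → quotient 12, remainder 4
5 ÷ 4 → quotient 1, remainder 1
4 ÷ 1 → quotient 4, remainder 0

[10; 1, 1, 2, 1, 12, 1, 4]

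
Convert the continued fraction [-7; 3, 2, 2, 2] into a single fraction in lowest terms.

a_0 = -7: -7/1
a_1 = 3: -20/3
a_2 = 2: -47/7
a_3 = 2: -114/17
a_4 = 2: -275/41

-275/41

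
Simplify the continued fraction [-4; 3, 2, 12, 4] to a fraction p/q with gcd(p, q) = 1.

Build up convergents one term at a time:
a_0 = -4: -4/1
a_1 = 3: -11/3
a_2 = 2: -26/7
a_3 = 12: -323/87
a_4 = 4: -1318/355

-1318/355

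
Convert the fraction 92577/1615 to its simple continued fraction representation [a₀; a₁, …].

92577 ÷ 1615 → quotient 57, remainder 522
1615 ÷ 522 → quotient 3, remainder 49
522 ÷ 49 → quotient 10, remainder 32
49 ÷ 32 → quotient 1, remainder 17
32 ÷ 17 → quotient 1, remainder 15
17 ÷ 15 → quotient 1, remainder 2
15 ÷ 2 → quotient 7, remainder 1
2 ÷ 1 → quotient 2, remainder 0

[57; 3, 10, 1, 1, 1, 7, 2]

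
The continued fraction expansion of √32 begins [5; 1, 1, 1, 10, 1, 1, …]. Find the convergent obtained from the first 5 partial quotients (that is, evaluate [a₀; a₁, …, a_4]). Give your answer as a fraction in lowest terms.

Start with 10.
1 + 1/(10/1) = 1 + 1/10 = 11/10
1 + 1/(11/10) = 1 + 10/11 = 21/11
1 + 1/(21/11) = 1 + 11/21 = 32/21
5 + 1/(32/21) = 5 + 21/32 = 181/32

181/32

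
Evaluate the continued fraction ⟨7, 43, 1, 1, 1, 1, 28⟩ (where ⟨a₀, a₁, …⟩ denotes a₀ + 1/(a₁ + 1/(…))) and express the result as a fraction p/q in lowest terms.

43788/6235

a_0 = 7: 7/1
a_1 = 43: 302/43
a_2 = 1: 309/44
a_3 = 1: 611/87
a_4 = 1: 920/131
a_5 = 1: 1531/218
a_6 = 28: 43788/6235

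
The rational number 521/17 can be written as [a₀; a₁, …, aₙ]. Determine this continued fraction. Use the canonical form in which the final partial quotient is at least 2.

Repeatedly divide and take the remainder:
521 = 30·17 + 11, so a_0 = 30
17 = 1·11 + 6, so a_1 = 1
11 = 1·6 + 5, so a_2 = 1
6 = 1·5 + 1, so a_3 = 1
5 = 5·1 + 0, so a_4 = 5

[30; 1, 1, 1, 5]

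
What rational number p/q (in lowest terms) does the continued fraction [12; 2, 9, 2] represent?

499/40

a_0 = 12: 12/1
a_1 = 2: 25/2
a_2 = 9: 237/19
a_3 = 2: 499/40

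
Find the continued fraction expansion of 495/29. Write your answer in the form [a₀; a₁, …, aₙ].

[17; 14, 2]

495 = 17·29 + 2, so a_0 = 17
29 = 14·2 + 1, so a_1 = 14
2 = 2·1 + 0, so a_2 = 2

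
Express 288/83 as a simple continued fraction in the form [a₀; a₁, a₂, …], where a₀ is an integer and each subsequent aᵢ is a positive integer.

⌊288/83⌋ = 3, remainder 39
⌊83/39⌋ = 2, remainder 5
⌊39/5⌋ = 7, remainder 4
⌊5/4⌋ = 1, remainder 1
⌊4/1⌋ = 4, remainder 0

[3; 2, 7, 1, 4]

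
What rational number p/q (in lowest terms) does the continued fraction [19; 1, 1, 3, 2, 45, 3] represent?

42979/2197

a_0 = 19: 19/1
a_1 = 1: 20/1
a_2 = 1: 39/2
a_3 = 3: 137/7
a_4 = 2: 313/16
a_5 = 45: 14222/727
a_6 = 3: 42979/2197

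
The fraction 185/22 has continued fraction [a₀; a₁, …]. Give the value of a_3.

4

⌊185/22⌋ = 8, remainder 9
⌊22/9⌋ = 2, remainder 4
⌊9/4⌋ = 2, remainder 1
⌊4/1⌋ = 4, remainder 0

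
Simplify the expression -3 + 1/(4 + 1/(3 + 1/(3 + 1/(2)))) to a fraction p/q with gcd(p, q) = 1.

-274/99

Start with 2.
3 + 1/(2/1) = 3 + 1/2 = 7/2
3 + 1/(7/2) = 3 + 2/7 = 23/7
4 + 1/(23/7) = 4 + 7/23 = 99/23
-3 + 1/(99/23) = -3 + 23/99 = -274/99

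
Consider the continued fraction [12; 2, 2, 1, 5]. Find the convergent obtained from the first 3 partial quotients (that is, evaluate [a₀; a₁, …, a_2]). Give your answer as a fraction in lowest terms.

a_0 = 12: 12/1
a_1 = 2: 25/2
a_2 = 2: 62/5

62/5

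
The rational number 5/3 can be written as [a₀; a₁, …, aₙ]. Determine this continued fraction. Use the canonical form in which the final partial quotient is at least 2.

⌊5/3⌋ = 1, remainder 2
⌊3/2⌋ = 1, remainder 1
⌊2/1⌋ = 2, remainder 0

[1; 1, 2]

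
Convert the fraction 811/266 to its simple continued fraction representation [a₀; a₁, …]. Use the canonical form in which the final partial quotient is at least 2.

Repeatedly divide and take the remainder:
⌊811/266⌋ = 3, remainder 13
⌊266/13⌋ = 20, remainder 6
⌊13/6⌋ = 2, remainder 1
⌊6/1⌋ = 6, remainder 0

[3; 20, 2, 6]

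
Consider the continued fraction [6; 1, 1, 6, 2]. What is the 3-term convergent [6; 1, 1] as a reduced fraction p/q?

13/2

Collapse the nested fraction from the inside out:
Start with 1.
1 + 1/(1/1) = 1 + 1/1 = 2/1
6 + 1/(2/1) = 6 + 1/2 = 13/2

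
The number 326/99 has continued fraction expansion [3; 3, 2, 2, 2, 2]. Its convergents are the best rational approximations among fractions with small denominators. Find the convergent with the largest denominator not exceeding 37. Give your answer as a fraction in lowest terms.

56/17

List convergents until the denominator exceeds the bound:
a_0 = 3: 3/1  (≤ bound)
a_1 = 3: 10/3  (≤ bound)
a_2 = 2: 23/7  (≤ bound)
a_3 = 2: 56/17  (≤ bound)
a_4 = 2: 135/41  (> 37, stop)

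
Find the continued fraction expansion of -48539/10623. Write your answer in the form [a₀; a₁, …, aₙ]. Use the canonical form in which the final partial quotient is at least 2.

[-5; 2, 3, 9, 40, 1, 3]

Apply division with remainder until the remainder is 0:
-48539 = -5·10623 + 4576, so a_0 = -5
10623 = 2·4576 + 1471, so a_1 = 2
4576 = 3·1471 + 163, so a_2 = 3
1471 = 9·163 + 4, so a_3 = 9
163 = 40·4 + 3, so a_4 = 40
4 = 1·3 + 1, so a_5 = 1
3 = 3·1 + 0, so a_6 = 3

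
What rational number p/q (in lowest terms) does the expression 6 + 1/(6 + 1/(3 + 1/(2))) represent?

271/44

Build up convergents one term at a time:
a_0 = 6: 6/1
a_1 = 6: 37/6
a_2 = 3: 117/19
a_3 = 2: 271/44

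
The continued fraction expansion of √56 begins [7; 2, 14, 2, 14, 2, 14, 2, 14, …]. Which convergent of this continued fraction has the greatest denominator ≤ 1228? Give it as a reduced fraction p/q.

a_0 = 7: 7/1  (≤ bound)
a_1 = 2: 15/2  (≤ bound)
a_2 = 14: 217/29  (≤ bound)
a_3 = 2: 449/60  (≤ bound)
a_4 = 14: 6503/869  (≤ bound)
a_5 = 2: 13455/1798  (> 1228, stop)

6503/869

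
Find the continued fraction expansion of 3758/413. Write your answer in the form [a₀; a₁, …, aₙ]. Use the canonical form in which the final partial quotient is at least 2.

[9; 10, 13, 1, 2]

3758 ÷ 413 → quotient 9, remainder 41
413 ÷ 41 → quotient 10, remainder 3
41 ÷ 3 → quotient 13, remainder 2
3 ÷ 2 → quotient 1, remainder 1
2 ÷ 1 → quotient 2, remainder 0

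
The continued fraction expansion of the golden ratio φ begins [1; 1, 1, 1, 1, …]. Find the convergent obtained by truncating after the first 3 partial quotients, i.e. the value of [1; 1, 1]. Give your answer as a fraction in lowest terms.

3/2

a_0 = 1: 1/1
a_1 = 1: 2/1
a_2 = 1: 3/2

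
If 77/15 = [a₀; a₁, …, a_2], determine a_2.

2

Apply division with remainder until the remainder is 0:
⌊77/15⌋ = 5, remainder 2
⌊15/2⌋ = 7, remainder 1
⌊2/1⌋ = 2, remainder 0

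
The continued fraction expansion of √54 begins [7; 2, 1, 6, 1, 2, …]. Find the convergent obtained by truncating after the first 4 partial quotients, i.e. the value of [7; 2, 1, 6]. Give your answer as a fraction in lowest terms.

147/20

a_0 = 7: 7/1
a_1 = 2: 15/2
a_2 = 1: 22/3
a_3 = 6: 147/20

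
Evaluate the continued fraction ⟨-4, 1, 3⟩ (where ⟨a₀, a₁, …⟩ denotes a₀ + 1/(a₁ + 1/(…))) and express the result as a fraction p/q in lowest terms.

-13/4

Build up convergents one term at a time:
a_0 = -4: -4/1
a_1 = 1: -3/1
a_2 = 3: -13/4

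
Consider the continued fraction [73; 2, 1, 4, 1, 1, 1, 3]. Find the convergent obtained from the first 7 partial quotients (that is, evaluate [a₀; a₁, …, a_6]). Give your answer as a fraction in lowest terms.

Work from the innermost term outward:
Start with 1.
1 + 1/(1/1) = 1 + 1/1 = 2/1
1 + 1/(2/1) = 1 + 1/2 = 3/2
4 + 1/(3/2) = 4 + 2/3 = 14/3
1 + 1/(14/3) = 1 + 3/14 = 17/14
2 + 1/(17/14) = 2 + 14/17 = 48/17
73 + 1/(48/17) = 73 + 17/48 = 3521/48

3521/48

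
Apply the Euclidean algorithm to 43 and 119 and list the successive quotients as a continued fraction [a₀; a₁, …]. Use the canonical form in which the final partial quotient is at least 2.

[0; 2, 1, 3, 3, 3]

Apply division with remainder until the remainder is 0:
43 ÷ 119 → quotient 0, remainder 43
119 ÷ 43 → quotient 2, remainder 33
43 ÷ 33 → quotient 1, remainder 10
33 ÷ 10 → quotient 3, remainder 3
10 ÷ 3 → quotient 3, remainder 1
3 ÷ 1 → quotient 3, remainder 0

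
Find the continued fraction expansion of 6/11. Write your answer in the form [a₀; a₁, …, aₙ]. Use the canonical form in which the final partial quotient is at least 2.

[0; 1, 1, 5]

6 ÷ 11 → quotient 0, remainder 6
11 ÷ 6 → quotient 1, remainder 5
6 ÷ 5 → quotient 1, remainder 1
5 ÷ 1 → quotient 5, remainder 0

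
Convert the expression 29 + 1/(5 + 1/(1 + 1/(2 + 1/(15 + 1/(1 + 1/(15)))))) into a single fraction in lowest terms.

Start with 15.
1 + 1/(15/1) = 1 + 1/15 = 16/15
15 + 1/(16/15) = 15 + 15/16 = 255/16
2 + 1/(255/16) = 2 + 16/255 = 526/255
1 + 1/(526/255) = 1 + 255/526 = 781/526
5 + 1/(781/526) = 5 + 526/781 = 4431/781
29 + 1/(4431/781) = 29 + 781/4431 = 129280/4431

129280/4431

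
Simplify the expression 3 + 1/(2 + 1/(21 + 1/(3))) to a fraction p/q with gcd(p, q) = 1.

a_0 = 3: 3/1
a_1 = 2: 7/2
a_2 = 21: 150/43
a_3 = 3: 457/131

457/131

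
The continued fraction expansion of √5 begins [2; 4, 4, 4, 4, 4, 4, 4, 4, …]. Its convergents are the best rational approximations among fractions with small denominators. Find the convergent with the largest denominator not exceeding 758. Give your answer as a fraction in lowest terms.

682/305

a_0 = 2: 2/1  (≤ bound)
a_1 = 4: 9/4  (≤ bound)
a_2 = 4: 38/17  (≤ bound)
a_3 = 4: 161/72  (≤ bound)
a_4 = 4: 682/305  (≤ bound)
a_5 = 4: 2889/1292  (> 758, stop)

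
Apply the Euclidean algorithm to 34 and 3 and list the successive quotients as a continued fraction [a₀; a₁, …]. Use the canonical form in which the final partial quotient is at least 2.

⌊34/3⌋ = 11, remainder 1
⌊3/1⌋ = 3, remainder 0

[11; 3]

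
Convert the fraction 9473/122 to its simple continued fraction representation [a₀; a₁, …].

⌊9473/122⌋ = 77, remainder 79
⌊122/79⌋ = 1, remainder 43
⌊79/43⌋ = 1, remainder 36
⌊43/36⌋ = 1, remainder 7
⌊36/7⌋ = 5, remainder 1
⌊7/1⌋ = 7, remainder 0

[77; 1, 1, 1, 5, 7]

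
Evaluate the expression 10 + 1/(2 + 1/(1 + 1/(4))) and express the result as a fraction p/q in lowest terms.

Compute successive convergents:
a_0 = 10: 10/1
a_1 = 2: 21/2
a_2 = 1: 31/3
a_3 = 4: 145/14

145/14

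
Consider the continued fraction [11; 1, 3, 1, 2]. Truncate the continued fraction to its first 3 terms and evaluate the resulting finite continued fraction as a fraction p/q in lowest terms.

Start with 3.
1 + 1/(3/1) = 1 + 1/3 = 4/3
11 + 1/(4/3) = 11 + 3/4 = 47/4

47/4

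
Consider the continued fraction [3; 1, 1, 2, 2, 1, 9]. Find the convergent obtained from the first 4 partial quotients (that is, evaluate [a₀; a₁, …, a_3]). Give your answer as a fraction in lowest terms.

a_0 = 3: 3/1
a_1 = 1: 4/1
a_2 = 1: 7/2
a_3 = 2: 18/5

18/5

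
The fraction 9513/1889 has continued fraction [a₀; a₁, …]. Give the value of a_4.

1

Apply division with remainder until the remainder is 0:
9513 = 5·1889 + 68, so a_0 = 5
1889 = 27·68 + 53, so a_1 = 27
68 = 1·53 + 15, so a_2 = 1
53 = 3·15 + 8, so a_3 = 3
15 = 1·8 + 7, so a_4 = 1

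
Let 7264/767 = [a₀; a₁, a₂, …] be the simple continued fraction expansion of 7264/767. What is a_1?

2

Repeatedly divide and take the remainder:
⌊7264/767⌋ = 9, remainder 361
⌊767/361⌋ = 2, remainder 45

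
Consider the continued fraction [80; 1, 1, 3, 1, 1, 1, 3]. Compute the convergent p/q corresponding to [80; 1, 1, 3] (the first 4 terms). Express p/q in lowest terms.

564/7

Start with 3.
1 + 1/(3/1) = 1 + 1/3 = 4/3
1 + 1/(4/3) = 1 + 3/4 = 7/4
80 + 1/(7/4) = 80 + 4/7 = 564/7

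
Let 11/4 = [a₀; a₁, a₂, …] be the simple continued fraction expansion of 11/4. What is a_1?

⌊11/4⌋ = 2, remainder 3
⌊4/3⌋ = 1, remainder 1

1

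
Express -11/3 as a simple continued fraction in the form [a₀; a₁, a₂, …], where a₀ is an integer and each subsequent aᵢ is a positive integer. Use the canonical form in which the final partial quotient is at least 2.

[-4; 3]

-11 ÷ 3 → quotient -4, remainder 1
3 ÷ 1 → quotient 3, remainder 0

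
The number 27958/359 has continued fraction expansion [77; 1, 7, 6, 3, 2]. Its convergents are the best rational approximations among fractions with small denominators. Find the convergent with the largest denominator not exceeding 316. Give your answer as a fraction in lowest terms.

List convergents until the denominator exceeds the bound:
a_0 = 77: 77/1  (≤ bound)
a_1 = 1: 78/1  (≤ bound)
a_2 = 7: 623/8  (≤ bound)
a_3 = 6: 3816/49  (≤ bound)
a_4 = 3: 12071/155  (≤ bound)
a_5 = 2: 27958/359  (> 316, stop)

12071/155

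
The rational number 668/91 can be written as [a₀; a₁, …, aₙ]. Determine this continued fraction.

[7; 2, 1, 14, 2]

⌊668/91⌋ = 7, remainder 31
⌊91/31⌋ = 2, remainder 29
⌊31/29⌋ = 1, remainder 2
⌊29/2⌋ = 14, remainder 1
⌊2/1⌋ = 2, remainder 0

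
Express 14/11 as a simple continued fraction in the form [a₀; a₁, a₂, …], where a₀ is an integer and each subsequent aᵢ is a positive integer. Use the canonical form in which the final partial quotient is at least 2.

[1; 3, 1, 2]

14 = 1·11 + 3, so a_0 = 1
11 = 3·3 + 2, so a_1 = 3
3 = 1·2 + 1, so a_2 = 1
2 = 2·1 + 0, so a_3 = 2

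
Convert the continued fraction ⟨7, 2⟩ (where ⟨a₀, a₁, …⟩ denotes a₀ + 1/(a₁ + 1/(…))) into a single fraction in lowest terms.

Start with 2.
7 + 1/(2/1) = 7 + 1/2 = 15/2

15/2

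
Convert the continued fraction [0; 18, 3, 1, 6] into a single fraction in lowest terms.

Use the convergent recurrence hₖ = aₖ·hₖ₋₁ + hₖ₋₂ (and likewise for the denominators kₖ):
a_0 = 0: 0/1
a_1 = 18: 1/18
a_2 = 3: 3/55
a_3 = 1: 4/73
a_4 = 6: 27/493

27/493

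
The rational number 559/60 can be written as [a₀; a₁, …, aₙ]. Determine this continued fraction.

[9; 3, 6, 3]

Repeatedly divide and take the remainder:
559 ÷ 60 → quotient 9, remainder 19
60 ÷ 19 → quotient 3, remainder 3
19 ÷ 3 → quotient 6, remainder 1
3 ÷ 1 → quotient 3, remainder 0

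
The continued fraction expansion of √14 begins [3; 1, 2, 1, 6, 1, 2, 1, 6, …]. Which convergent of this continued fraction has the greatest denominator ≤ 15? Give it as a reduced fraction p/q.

a_0 = 3: 3/1  (≤ bound)
a_1 = 1: 4/1  (≤ bound)
a_2 = 2: 11/3  (≤ bound)
a_3 = 1: 15/4  (≤ bound)
a_4 = 6: 101/27  (> 15, stop)

15/4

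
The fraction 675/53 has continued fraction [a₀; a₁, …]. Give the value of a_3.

⌊675/53⌋ = 12, remainder 39
⌊53/39⌋ = 1, remainder 14
⌊39/14⌋ = 2, remainder 11
⌊14/11⌋ = 1, remainder 3

1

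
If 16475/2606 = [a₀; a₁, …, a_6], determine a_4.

2

⌊16475/2606⌋ = 6, remainder 839
⌊2606/839⌋ = 3, remainder 89
⌊839/89⌋ = 9, remainder 38
⌊89/38⌋ = 2, remainder 13
⌊38/13⌋ = 2, remainder 12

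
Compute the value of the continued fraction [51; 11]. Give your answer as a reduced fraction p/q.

a_0 = 51: 51/1
a_1 = 11: 562/11

562/11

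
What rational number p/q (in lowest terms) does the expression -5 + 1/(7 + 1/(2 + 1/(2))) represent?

-180/37

Start with 2.
2 + 1/(2/1) = 2 + 1/2 = 5/2
7 + 1/(5/2) = 7 + 2/5 = 37/5
-5 + 1/(37/5) = -5 + 5/37 = -180/37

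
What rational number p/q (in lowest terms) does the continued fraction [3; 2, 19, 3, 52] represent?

Work from the innermost term outward:
Start with 52.
3 + 1/(52/1) = 3 + 1/52 = 157/52
19 + 1/(157/52) = 19 + 52/157 = 3035/157
2 + 1/(3035/157) = 2 + 157/3035 = 6227/3035
3 + 1/(6227/3035) = 3 + 3035/6227 = 21716/6227

21716/6227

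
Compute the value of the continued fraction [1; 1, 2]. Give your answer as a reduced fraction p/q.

Use the convergent recurrence hₖ = aₖ·hₖ₋₁ + hₖ₋₂ (and likewise for the denominators kₖ):
a_0 = 1: 1/1
a_1 = 1: 2/1
a_2 = 2: 5/3

5/3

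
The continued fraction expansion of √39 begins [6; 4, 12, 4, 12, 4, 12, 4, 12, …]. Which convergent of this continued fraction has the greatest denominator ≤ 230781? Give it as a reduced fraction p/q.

764394/122401

a_0 = 6: 6/1  (≤ bound)
a_1 = 4: 25/4  (≤ bound)
a_2 = 12: 306/49  (≤ bound)
a_3 = 4: 1249/200  (≤ bound)
a_4 = 12: 15294/2449  (≤ bound)
a_5 = 4: 62425/9996  (≤ bound)
a_6 = 12: 764394/122401  (≤ bound)
a_7 = 4: 3120001/499600  (> 230781, stop)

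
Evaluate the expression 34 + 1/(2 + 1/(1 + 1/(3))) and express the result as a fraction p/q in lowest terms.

378/11

Starting at the tail and folding back:
Start with 3.
1 + 1/(3/1) = 1 + 1/3 = 4/3
2 + 1/(4/3) = 2 + 3/4 = 11/4
34 + 1/(11/4) = 34 + 4/11 = 378/11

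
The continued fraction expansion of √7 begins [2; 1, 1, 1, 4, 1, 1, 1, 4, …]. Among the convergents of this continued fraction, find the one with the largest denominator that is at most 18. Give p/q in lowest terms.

List convergents until the denominator exceeds the bound:
a_0 = 2: 2/1  (≤ bound)
a_1 = 1: 3/1  (≤ bound)
a_2 = 1: 5/2  (≤ bound)
a_3 = 1: 8/3  (≤ bound)
a_4 = 4: 37/14  (≤ bound)
a_5 = 1: 45/17  (≤ bound)
a_6 = 1: 82/31  (> 18, stop)

45/17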